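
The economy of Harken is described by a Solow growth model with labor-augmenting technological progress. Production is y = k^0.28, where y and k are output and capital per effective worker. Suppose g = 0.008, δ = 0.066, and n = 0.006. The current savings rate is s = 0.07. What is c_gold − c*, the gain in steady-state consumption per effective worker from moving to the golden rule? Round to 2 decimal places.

Δc ≈ 0.29

Break-even investment rate: n + g + δ = 0.006 + 0.008 + 0.066 = 0.08.
Current steady state (s = 0.07): k* = (0.07/0.08)^(1/0.72) ≈ 0.8307, y* = 0.8307^0.28 ≈ 0.9494, c* = (1−0.07)·0.9494 ≈ 0.8829.
Setting f'(k) = n+g+δ gives 0.28·k^(0.28−1) = 0.08, hence k_gold = (0.28/0.08)^(1/0.72) ≈ 5.6971.
y_gold = 5.6971^0.28 ≈ 1.6277, c_gold = y_gold − 0.08·k_gold ≈ 1.1720.
Gain: Δc = 1.1720 − 0.8829 ≈ 0.2890.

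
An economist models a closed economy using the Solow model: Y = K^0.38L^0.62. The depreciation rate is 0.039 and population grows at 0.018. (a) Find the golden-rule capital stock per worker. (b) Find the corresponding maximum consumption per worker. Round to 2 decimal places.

Capital per worker breaks even when investment replaces (n + δ)·k; here n + δ = 0.057.
Setting f'(k) = n+δ gives 0.38·k^(0.38−1) = 0.057, hence k_gold = (0.38/0.057)^(1/0.62) ≈ 21.3248.
y_gold = 21.3248^0.38 ≈ 3.1987; c_gold = y_gold − 0.057·k_gold ≈ 1.9832.

(a) k_gold ≈ 21.32; (b) c_gold ≈ 1.98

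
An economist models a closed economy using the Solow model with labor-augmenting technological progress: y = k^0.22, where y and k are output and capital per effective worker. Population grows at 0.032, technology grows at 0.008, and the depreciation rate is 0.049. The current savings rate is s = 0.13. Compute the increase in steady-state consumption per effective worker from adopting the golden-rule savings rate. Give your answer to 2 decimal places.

Δc ≈ 0.04

Break-even investment rate: n + g + δ = 0.032 + 0.008 + 0.049 = 0.089.
Current steady state (s = 0.13): k* = (0.13/0.089)^(1/0.78) ≈ 1.6254, y* = 1.6254^0.22 ≈ 1.1128, c* = (1−0.13)·1.1128 ≈ 0.9681.
Maximizing c = f(k) − (n+g+δ)·k gives f'(k) = n+g+δ, i.e. 0.22·k^(0.22−1) = 0.089, so k_gold = (0.22/0.089)^(1/0.78) ≈ 3.1907.
y_gold = 3.1907^0.22 ≈ 1.2908, c_gold = y_gold − 0.089·k_gold ≈ 1.0068.
Gain: Δc = 1.0068 − 0.9681 ≈ 0.0387.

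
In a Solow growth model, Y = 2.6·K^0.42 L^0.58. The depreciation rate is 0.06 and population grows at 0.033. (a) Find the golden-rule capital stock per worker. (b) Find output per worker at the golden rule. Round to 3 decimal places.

(a) k_gold ≈ 69.884; (b) y_gold ≈ 15.474

Capital per worker breaks even when investment replaces (n + δ)·k; here n + δ = 0.093.
Golden rule sets MPK = n+δ: 0.42·2.6·k^(0.42−1) = 0.093, so k_gold = (0.42·2.6/0.093)^(1/0.58) ≈ 69.8842.
y_gold = 2.6·69.8842^0.42 ≈ 15.4744.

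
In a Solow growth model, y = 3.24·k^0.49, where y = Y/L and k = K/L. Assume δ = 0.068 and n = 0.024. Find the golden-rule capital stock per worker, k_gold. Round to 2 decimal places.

Capital per worker breaks even when investment replaces (n + δ)·k; here n + δ = 0.092.
Setting f'(k) = n+δ gives 0.49·3.24·k^(0.49−1) = 0.092, hence k_gold = (0.49·3.24/0.092)^(1/0.51) ≈ 266.3168.

k_gold ≈ 266.32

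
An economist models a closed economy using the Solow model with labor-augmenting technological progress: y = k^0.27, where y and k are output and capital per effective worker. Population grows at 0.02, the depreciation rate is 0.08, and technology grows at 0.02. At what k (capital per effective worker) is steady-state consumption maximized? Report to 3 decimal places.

Break-even investment rate: n + g + δ = 0.02 + 0.02 + 0.08 = 0.12.
Setting f'(k) = n+g+δ gives 0.27·k^(0.27−1) = 0.12, hence k_gold = (0.27/0.12)^(1/0.73) ≈ 3.0370.

k_gold ≈ 3.037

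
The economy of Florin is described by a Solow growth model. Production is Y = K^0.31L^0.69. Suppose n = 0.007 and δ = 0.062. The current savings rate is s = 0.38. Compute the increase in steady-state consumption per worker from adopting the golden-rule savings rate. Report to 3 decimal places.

Δc ≈ 0.021

Capital per worker breaks even when investment replaces (n + δ)·k; here n + δ = 0.069.
Current steady state (s = 0.38): k* = (0.38/0.069)^(1/0.69) ≈ 11.8527, y* = 11.8527^0.31 ≈ 2.1522, c* = (1−0.38)·2.1522 ≈ 1.3344.
Maximizing c = f(k) − (n+δ)·k gives f'(k) = n+δ, i.e. 0.31·k^(0.31−1) = 0.069, so k_gold = (0.31/0.069)^(1/0.69) ≈ 8.8241.
y_gold = 8.8241^0.31 ≈ 1.9641, c_gold = y_gold − 0.069·k_gold ≈ 1.3552.
Gain: Δc = 1.3552 − 1.3344 ≈ 0.0208.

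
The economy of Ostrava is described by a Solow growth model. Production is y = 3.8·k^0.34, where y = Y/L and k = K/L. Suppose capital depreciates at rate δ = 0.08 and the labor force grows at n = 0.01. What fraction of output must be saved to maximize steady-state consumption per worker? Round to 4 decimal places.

Break-even investment rate: n + δ = 0.01 + 0.08 = 0.09.
At the golden rule MPK = n+δ, and in any Cobb-Douglas steady state s = (n+δ)·k/y = MPK·k/y = capital's share 0.34.

s_gold = 0.3400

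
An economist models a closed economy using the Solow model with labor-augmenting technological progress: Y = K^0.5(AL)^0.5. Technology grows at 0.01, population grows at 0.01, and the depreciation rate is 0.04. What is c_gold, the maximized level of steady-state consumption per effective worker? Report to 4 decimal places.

The effective depreciation rate is n + g + δ = 0.01 + 0.01 + 0.04 = 0.06.
At the golden rule the marginal product of capital equals n+g+δ: 0.5·k^(0.5−1) = 0.06. Solving, k_gold = (0.5/0.06)^(1/0.5) ≈ 69.4444.
y_gold = 69.4444^0.5 ≈ 8.3333.
c_gold = y_gold − (n+g+δ)·k_gold = 8.3333 − 0.06·69.4444 ≈ 4.1667.

c_gold ≈ 4.1667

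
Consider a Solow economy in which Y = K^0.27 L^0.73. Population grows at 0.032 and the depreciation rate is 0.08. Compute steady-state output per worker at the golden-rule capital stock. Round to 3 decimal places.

n + δ = 0.032 + 0.08 = 0.112.
At the golden rule the marginal product of capital equals n+δ: 0.27·k^(0.27−1) = 0.112. Solving, k_gold = (0.27/0.112)^(1/0.73) ≈ 3.3380.
Output: y_gold = k_gold^0.27 = 3.3380^0.27 ≈ 1.3847.

y_gold ≈ 1.385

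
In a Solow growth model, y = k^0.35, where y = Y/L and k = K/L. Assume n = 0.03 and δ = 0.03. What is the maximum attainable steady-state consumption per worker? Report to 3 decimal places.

Break-even investment rate: n + δ = 0.03 + 0.03 = 0.06.
Setting f'(k) = n+δ gives 0.35·k^(0.35−1) = 0.06, hence k_gold = (0.35/0.06)^(1/0.65) ≈ 15.0776.
y_gold = 15.0776^0.35 ≈ 2.5847.
c_gold = y_gold − (n+δ)·k_gold = 2.5847 − 0.06·15.0776 ≈ 1.6801.

c_gold ≈ 1.680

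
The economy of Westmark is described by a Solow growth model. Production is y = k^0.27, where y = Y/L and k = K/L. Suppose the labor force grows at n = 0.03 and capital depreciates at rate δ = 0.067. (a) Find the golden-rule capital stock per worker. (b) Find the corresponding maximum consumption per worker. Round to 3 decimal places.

Capital per worker breaks even when investment replaces (n + δ)·k; here n + δ = 0.097.
Maximizing c = f(k) − (n+δ)·k gives f'(k) = n+δ, i.e. 0.27·k^(0.27−1) = 0.097, so k_gold = (0.27/0.097)^(1/0.73) ≈ 4.0647.
y_gold = 4.0647^0.27 ≈ 1.4603; c_gold = y_gold − 0.097·k_gold ≈ 1.0660.

(a) k_gold ≈ 4.065; (b) c_gold ≈ 1.066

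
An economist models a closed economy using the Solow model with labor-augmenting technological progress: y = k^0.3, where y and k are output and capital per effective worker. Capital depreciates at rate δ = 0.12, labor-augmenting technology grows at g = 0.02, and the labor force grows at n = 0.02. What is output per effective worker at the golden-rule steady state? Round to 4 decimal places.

y_gold ≈ 1.3092

Capital per effective worker breaks even when investment replaces (n + g + δ)·k; here n + g + δ = 0.16.
Setting f'(k) = n+g+δ gives 0.3·k^(0.3−1) = 0.16, hence k_gold = (0.3/0.16)^(1/0.7) ≈ 2.4547.
Output: y_gold = k_gold^0.3 = 2.4547^0.3 ≈ 1.3092.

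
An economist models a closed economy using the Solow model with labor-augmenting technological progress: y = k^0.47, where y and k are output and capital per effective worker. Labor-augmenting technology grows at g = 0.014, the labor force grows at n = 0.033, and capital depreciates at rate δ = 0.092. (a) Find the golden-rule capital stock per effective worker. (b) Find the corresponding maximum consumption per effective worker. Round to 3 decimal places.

(a) k_gold ≈ 9.960; (b) c_gold ≈ 1.561

Break-even investment rate: n + g + δ = 0.033 + 0.014 + 0.092 = 0.139.
Maximizing c = f(k) − (n+g+δ)·k gives f'(k) = n+g+δ, i.e. 0.47·k^(0.47−1) = 0.139, so k_gold = (0.47/0.139)^(1/0.53) ≈ 9.9602.
y_gold = 9.9602^0.47 ≈ 2.9457; c_gold = y_gold − 0.139·k_gold ≈ 1.5612.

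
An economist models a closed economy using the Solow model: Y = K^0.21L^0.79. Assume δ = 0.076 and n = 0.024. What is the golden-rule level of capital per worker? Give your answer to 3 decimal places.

k_gold ≈ 2.558

Break-even investment rate: n + δ = 0.024 + 0.076 = 0.1.
Golden rule sets MPK = n+δ: 0.21·k^(0.21−1) = 0.1, so k_gold = (0.21/0.1)^(1/0.79) ≈ 2.5578.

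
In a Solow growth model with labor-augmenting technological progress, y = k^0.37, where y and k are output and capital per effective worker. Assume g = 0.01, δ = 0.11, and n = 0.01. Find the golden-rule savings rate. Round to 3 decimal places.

s_gold = 0.370

The effective depreciation rate is n + g + δ = 0.01 + 0.01 + 0.11 = 0.13.
At the golden rule MPK = n+g+δ, and in any Cobb-Douglas steady state s = (n+g+δ)·k/y = MPK·k/y = capital's share 0.37.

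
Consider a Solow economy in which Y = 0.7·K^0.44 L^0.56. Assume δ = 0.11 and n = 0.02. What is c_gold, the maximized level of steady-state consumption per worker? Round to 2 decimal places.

Break-even investment rate: n + δ = 0.02 + 0.11 = 0.13.
Setting f'(k) = n+δ gives 0.44·0.7·k^(0.44−1) = 0.13, hence k_gold = (0.44·0.7/0.13)^(1/0.56) ≈ 4.6660.
y_gold = 0.7·4.6660^0.44 ≈ 1.3786.
c_gold = y_gold − (n+δ)·k_gold = 1.3786 − 0.13·4.6660 ≈ 0.7720.

c_gold ≈ 0.77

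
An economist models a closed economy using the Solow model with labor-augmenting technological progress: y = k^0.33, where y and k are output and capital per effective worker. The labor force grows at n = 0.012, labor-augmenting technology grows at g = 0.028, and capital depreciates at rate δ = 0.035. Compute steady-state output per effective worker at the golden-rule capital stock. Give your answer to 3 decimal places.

y_gold ≈ 2.075

Capital per effective worker breaks even when investment replaces (n + g + δ)·k; here n + g + δ = 0.075.
Setting f'(k) = n+g+δ gives 0.33·k^(0.33−1) = 0.075, hence k_gold = (0.33/0.075)^(1/0.67) ≈ 9.1280.
Output: y_gold = k_gold^0.33 = 9.1280^0.33 ≈ 2.0746.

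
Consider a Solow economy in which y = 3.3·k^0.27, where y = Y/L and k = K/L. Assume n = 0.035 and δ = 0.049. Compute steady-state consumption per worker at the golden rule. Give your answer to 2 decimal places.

c_gold ≈ 5.77

Capital per worker breaks even when investment replaces (n + δ)·k; here n + δ = 0.084.
Setting f'(k) = n+δ gives 0.27·3.3·k^(0.27−1) = 0.084, hence k_gold = (0.27·3.3/0.084)^(1/0.73) ≈ 25.4056.
y_gold = 3.3·25.4056^0.27 ≈ 7.9040.
c_gold = y_gold − (n+δ)·k_gold = 7.9040 − 0.084·25.4056 ≈ 5.7699.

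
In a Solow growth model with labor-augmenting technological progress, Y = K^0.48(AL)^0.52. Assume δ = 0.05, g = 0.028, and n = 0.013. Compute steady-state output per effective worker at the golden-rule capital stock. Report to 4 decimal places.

Break-even investment rate: n + g + δ = 0.013 + 0.028 + 0.05 = 0.091.
At the golden rule the marginal product of capital equals n+g+δ: 0.48·k^(0.48−1) = 0.091. Solving, k_gold = (0.48/0.091)^(1/0.52) ≈ 24.4819.
Output: y_gold = k_gold^0.48 = 24.4819^0.48 ≈ 4.6414.

y_gold ≈ 4.6414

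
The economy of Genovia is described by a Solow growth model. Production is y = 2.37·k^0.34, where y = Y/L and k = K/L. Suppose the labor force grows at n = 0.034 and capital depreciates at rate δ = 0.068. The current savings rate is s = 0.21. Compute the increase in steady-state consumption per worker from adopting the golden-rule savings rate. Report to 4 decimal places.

The effective depreciation rate is n + δ = 0.034 + 0.068 = 0.102.
Current steady state (s = 0.21): k* = (0.21·2.37/0.102)^(1/0.66) ≈ 11.0403, y* = 2.37·11.0403^0.34 ≈ 5.3624, c* = (1−0.21)·5.3624 ≈ 4.2363.
At the golden rule the marginal product of capital equals n+δ: 0.34·2.37·k^(0.34−1) = 0.102. Solving, k_gold = (0.34·2.37/0.102)^(1/0.66) ≈ 22.9108.
y_gold = 2.37·22.9108^0.34 ≈ 6.8733, c_gold = y_gold − 0.102·k_gold ≈ 4.5363.
Gain: Δc = 4.5363 − 4.2363 ≈ 0.3000.

Δc ≈ 0.3000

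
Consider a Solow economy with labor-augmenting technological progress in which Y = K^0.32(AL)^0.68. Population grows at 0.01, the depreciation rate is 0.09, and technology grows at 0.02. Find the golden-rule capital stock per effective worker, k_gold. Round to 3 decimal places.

Break-even investment rate: n + g + δ = 0.01 + 0.02 + 0.09 = 0.12.
Maximizing c = f(k) − (n+g+δ)·k gives f'(k) = n+g+δ, i.e. 0.32·k^(0.32−1) = 0.12, so k_gold = (0.32/0.12)^(1/0.68) ≈ 4.2308.

k_gold ≈ 4.231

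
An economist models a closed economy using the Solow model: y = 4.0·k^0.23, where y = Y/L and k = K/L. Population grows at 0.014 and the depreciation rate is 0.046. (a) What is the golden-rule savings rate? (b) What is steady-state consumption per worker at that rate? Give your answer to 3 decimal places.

Capital per worker breaks even when investment replaces (n + δ)·k; here n + δ = 0.06.
For Cobb-Douglas, s_gold equals capital's share: s_gold = 0.23.
Golden rule sets MPK = n+δ: 0.23·4.0·k^(0.23−1) = 0.06, so k_gold = (0.23·4.0/0.06)^(1/0.77) ≈ 34.6567.
y_gold = 4.0·34.6567^0.23 ≈ 9.0409; c_gold = (1−0.23)·y_gold ≈ 6.9615.

(a) s_gold = 0.230; (b) c_gold ≈ 6.961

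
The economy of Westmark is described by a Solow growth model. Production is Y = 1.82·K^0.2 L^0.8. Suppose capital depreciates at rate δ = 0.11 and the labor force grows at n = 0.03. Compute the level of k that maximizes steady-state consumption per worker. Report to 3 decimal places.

k_gold ≈ 3.302

Capital per worker breaks even when investment replaces (n + δ)·k; here n + δ = 0.14.
Golden rule sets MPK = n+δ: 0.2·1.82·k^(0.2−1) = 0.14, so k_gold = (0.2·1.82/0.14)^(1/0.8) ≈ 3.3015.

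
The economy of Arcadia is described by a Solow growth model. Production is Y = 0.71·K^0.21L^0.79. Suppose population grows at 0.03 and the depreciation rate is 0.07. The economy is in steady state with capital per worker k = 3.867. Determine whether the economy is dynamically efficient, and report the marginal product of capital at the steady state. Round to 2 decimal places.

dynamically inefficient; MPK ≈ 0.05

Break-even investment rate: n + δ = 0.03 + 0.07 = 0.1.
MPK = 0.21·0.71·k^(0.21−1) = 0.21·0.71·3.867^(-0.79) ≈ 0.0512.
MPK < 0.1, so the economy is dynamically inefficient (over-saving).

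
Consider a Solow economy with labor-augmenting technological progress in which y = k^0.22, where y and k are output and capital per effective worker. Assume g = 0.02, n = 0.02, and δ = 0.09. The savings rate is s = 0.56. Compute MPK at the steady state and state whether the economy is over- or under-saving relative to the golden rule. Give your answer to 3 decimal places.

n + g + δ = 0.02 + 0.02 + 0.09 = 0.13.
Steady-state k*: s·k^0.22 = 0.13·k gives k* = (0.56/0.13)^(1/0.78) ≈ 6.5033.
MPK = 0.22·6.5033^(-0.78) ≈ 0.0511.
MPK < n+g+δ = 0.13, so the economy is dynamically inefficient (over-saving).

over-saving; MPK ≈ 0.051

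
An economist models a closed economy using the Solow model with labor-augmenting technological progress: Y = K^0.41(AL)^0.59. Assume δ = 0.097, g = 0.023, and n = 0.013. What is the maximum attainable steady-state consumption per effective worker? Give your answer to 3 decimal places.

c_gold ≈ 1.290

Break-even investment rate: n + g + δ = 0.013 + 0.023 + 0.097 = 0.133.
At the golden rule the marginal product of capital equals n+g+δ: 0.41·k^(0.41−1) = 0.133. Solving, k_gold = (0.41/0.133)^(1/0.59) ≈ 6.7406.
y_gold = 6.7406^0.41 ≈ 2.1866.
c_gold = y_gold − (n+g+δ)·k_gold = 2.1866 − 0.133·6.7406 ≈ 1.2901.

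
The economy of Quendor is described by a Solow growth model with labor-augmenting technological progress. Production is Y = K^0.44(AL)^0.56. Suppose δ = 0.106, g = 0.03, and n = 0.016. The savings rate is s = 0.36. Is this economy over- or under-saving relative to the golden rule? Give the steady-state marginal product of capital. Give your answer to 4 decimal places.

under-saving; MPK ≈ 0.1858

n + g + δ = 0.016 + 0.03 + 0.106 = 0.152.
Steady-state k*: s·k^0.44 = 0.152·k gives k* = (0.36/0.152)^(1/0.56) ≈ 4.6631.
MPK = 0.44·4.6631^(-0.56) ≈ 0.1858.
MPK > n+g+δ = 0.152, so the economy is dynamically efficient (under-saving).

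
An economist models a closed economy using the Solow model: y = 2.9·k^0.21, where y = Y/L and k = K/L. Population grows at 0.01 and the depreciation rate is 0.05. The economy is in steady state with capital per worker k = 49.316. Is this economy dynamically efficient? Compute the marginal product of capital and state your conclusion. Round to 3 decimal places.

dynamically inefficient; MPK ≈ 0.028

Break-even investment rate: n + δ = 0.01 + 0.05 = 0.06.
MPK = 0.21·2.9·k^(0.21−1) = 0.21·2.9·49.316^(-0.79) ≈ 0.0280.
MPK < 0.06, so the economy is dynamically inefficient (over-saving).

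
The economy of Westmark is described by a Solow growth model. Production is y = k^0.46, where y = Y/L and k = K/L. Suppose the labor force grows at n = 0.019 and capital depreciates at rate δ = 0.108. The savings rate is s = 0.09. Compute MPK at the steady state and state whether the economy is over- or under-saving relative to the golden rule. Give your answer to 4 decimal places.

under-saving; MPK ≈ 0.6491

The effective depreciation rate is n + δ = 0.019 + 0.108 = 0.127.
Steady-state k*: s·k^0.46 = 0.127·k gives k* = (0.09/0.127)^(1/0.54) ≈ 0.5285.
MPK = 0.46·0.5285^(-0.54) ≈ 0.6491.
MPK > n+δ = 0.127, so the economy is dynamically efficient (under-saving).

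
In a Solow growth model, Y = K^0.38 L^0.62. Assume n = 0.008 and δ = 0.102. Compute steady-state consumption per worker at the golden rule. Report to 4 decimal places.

c_gold ≈ 1.3255

Capital per worker breaks even when investment replaces (n + δ)·k; here n + δ = 0.11.
Maximizing c = f(k) − (n+δ)·k gives f'(k) = n+δ, i.e. 0.38·k^(0.38−1) = 0.11, so k_gold = (0.38/0.11)^(1/0.62) ≈ 7.3854.
y_gold = 7.3854^0.38 ≈ 2.1379.
c_gold = y_gold − (n+δ)·k_gold = 2.1379 − 0.11·7.3854 ≈ 1.3255.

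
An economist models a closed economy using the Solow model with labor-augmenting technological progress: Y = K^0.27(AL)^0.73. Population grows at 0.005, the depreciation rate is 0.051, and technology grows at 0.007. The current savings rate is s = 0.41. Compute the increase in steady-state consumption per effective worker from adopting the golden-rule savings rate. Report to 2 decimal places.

Δc ≈ 0.07

Capital per effective worker breaks even when investment replaces (n + g + δ)·k; here n + g + δ = 0.063.
Current steady state (s = 0.41): k* = (0.41/0.063)^(1/0.73) ≈ 13.0109, y* = 13.0109^0.27 ≈ 1.9992, c* = (1−0.41)·1.9992 ≈ 1.1795.
At the golden rule the marginal product of capital equals n+g+δ: 0.27·k^(0.27−1) = 0.063. Solving, k_gold = (0.27/0.063)^(1/0.73) ≈ 7.3415.
y_gold = 7.3415^0.27 ≈ 1.7130, c_gold = y_gold − 0.063·k_gold ≈ 1.2505.
Gain: Δc = 1.2505 − 1.1795 ≈ 0.0710.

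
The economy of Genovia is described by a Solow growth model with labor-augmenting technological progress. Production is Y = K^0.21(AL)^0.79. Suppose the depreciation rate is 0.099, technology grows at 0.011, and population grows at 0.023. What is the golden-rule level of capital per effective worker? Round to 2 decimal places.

k_gold ≈ 1.78

n + g + δ = 0.023 + 0.011 + 0.099 = 0.133.
Setting f'(k) = n+g+δ gives 0.21·k^(0.21−1) = 0.133, hence k_gold = (0.21/0.133)^(1/0.79) ≈ 1.7828.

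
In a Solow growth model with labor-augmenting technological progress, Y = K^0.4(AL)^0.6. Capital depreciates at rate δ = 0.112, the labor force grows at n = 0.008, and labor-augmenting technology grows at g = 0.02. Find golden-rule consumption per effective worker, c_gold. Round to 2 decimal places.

c_gold ≈ 1.21

The effective depreciation rate is n + g + δ = 0.008 + 0.02 + 0.112 = 0.14.
Setting f'(k) = n+g+δ gives 0.4·k^(0.4−1) = 0.14, hence k_gold = (0.4/0.14)^(1/0.6) ≈ 5.7529.
y_gold = 5.7529^0.4 ≈ 2.0135.
c_gold = y_gold − (n+g+δ)·k_gold = 2.0135 − 0.14·5.7529 ≈ 1.2081.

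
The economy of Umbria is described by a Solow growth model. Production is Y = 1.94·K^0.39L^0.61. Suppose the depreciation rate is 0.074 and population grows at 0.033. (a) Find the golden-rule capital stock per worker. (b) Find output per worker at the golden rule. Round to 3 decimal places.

(a) k_gold ≈ 24.694; (b) y_gold ≈ 6.775

Capital per worker breaks even when investment replaces (n + δ)·k; here n + δ = 0.107.
Golden rule sets MPK = n+δ: 0.39·1.94·k^(0.39−1) = 0.107, so k_gold = (0.39·1.94/0.107)^(1/0.61) ≈ 24.6942.
y_gold = 1.94·24.6942^0.39 ≈ 6.7751.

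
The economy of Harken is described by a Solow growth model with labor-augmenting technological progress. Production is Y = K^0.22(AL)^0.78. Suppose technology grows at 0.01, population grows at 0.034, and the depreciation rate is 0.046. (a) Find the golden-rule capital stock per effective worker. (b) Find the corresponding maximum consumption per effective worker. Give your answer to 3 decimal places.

The effective depreciation rate is n + g + δ = 0.034 + 0.01 + 0.046 = 0.09.
At the golden rule the marginal product of capital equals n+g+δ: 0.22·k^(0.22−1) = 0.09. Solving, k_gold = (0.22/0.09)^(1/0.78) ≈ 3.1453.
y_gold = 3.1453^0.22 ≈ 1.2867; c_gold = y_gold − 0.09·k_gold ≈ 1.0036.

(a) k_gold ≈ 3.145; (b) c_gold ≈ 1.004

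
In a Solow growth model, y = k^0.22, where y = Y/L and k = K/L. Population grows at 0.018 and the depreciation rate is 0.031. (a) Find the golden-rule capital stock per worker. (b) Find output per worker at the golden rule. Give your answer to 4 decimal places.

Capital per worker breaks even when investment replaces (n + δ)·k; here n + δ = 0.049.
Golden rule sets MPK = n+δ: 0.22·k^(0.22−1) = 0.049, so k_gold = (0.22/0.049)^(1/0.78) ≈ 6.8578.
y_gold = 6.8578^0.22 ≈ 1.5274.

(a) k_gold ≈ 6.8578; (b) y_gold ≈ 1.5274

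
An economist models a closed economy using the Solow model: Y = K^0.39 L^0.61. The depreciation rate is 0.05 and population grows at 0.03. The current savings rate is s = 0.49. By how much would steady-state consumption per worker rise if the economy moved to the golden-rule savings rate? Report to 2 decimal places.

Δc ≈ 0.05

The effective depreciation rate is n + δ = 0.03 + 0.05 = 0.08.
Current steady state (s = 0.49): k* = (0.49/0.08)^(1/0.61) ≈ 19.5136, y* = 19.5136^0.39 ≈ 3.1859, c* = (1−0.49)·3.1859 ≈ 1.6248.
Maximizing c = f(k) − (n+δ)·k gives f'(k) = n+δ, i.e. 0.39·k^(0.39−1) = 0.08, so k_gold = (0.39/0.08)^(1/0.61) ≈ 13.4223.
y_gold = 13.4223^0.39 ≈ 2.7533, c_gold = y_gold − 0.08·k_gold ≈ 1.6795.
Gain: Δc = 1.6795 − 1.6248 ≈ 0.0547.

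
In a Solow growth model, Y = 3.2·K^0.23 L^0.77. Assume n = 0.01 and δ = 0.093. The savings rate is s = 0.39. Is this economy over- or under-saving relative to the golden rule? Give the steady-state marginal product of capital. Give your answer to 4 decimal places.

over-saving; MPK ≈ 0.0607

Capital per worker breaks even when investment replaces (n + δ)·k; here n + δ = 0.103.
Steady-state k*: s·A·k^0.23 = 0.103·k gives k* = (0.39·3.2/0.103)^(1/0.77) ≈ 25.5260.
MPK = 0.23·3.2·25.5260^(-0.77) ≈ 0.0607.
MPK < n+δ = 0.103, so the economy is dynamically inefficient (over-saving).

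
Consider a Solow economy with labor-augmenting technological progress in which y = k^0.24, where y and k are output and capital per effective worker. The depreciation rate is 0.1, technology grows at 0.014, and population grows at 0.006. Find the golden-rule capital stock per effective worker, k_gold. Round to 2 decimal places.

k_gold ≈ 2.49

Break-even investment rate: n + g + δ = 0.006 + 0.014 + 0.1 = 0.12.
At the golden rule the marginal product of capital equals n+g+δ: 0.24·k^(0.24−1) = 0.12. Solving, k_gold = (0.24/0.12)^(1/0.76) ≈ 2.4894.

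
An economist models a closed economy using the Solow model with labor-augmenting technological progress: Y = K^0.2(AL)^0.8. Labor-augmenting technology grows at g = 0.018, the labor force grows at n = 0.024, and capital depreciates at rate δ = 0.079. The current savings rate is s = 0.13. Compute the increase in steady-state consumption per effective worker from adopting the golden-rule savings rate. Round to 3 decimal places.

Capital per effective worker breaks even when investment replaces (n + g + δ)·k; here n + g + δ = 0.121.
Current steady state (s = 0.13): k* = (0.13/0.121)^(1/0.8) ≈ 1.0938, y* = 1.0938^0.2 ≈ 1.0181, c* = (1−0.13)·1.0181 ≈ 0.8857.
Maximizing c = f(k) − (n+g+δ)·k gives f'(k) = n+g+δ, i.e. 0.2·k^(0.2−1) = 0.121, so k_gold = (0.2/0.121)^(1/0.8) ≈ 1.8742.
y_gold = 1.8742^0.2 ≈ 1.1339, c_gold = y_gold − 0.121·k_gold ≈ 0.9071.
Gain: Δc = 0.9071 − 0.8857 ≈ 0.0213.

Δc ≈ 0.021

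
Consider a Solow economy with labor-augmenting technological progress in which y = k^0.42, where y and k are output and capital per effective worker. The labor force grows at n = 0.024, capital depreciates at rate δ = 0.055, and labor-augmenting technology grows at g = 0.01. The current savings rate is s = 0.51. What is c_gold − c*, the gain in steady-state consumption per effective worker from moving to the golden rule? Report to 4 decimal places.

Capital per effective worker breaks even when investment replaces (n + g + δ)·k; here n + g + δ = 0.089.
Current steady state (s = 0.51): k* = (0.51/0.089)^(1/0.58) ≈ 20.2865, y* = 20.2865^0.42 ≈ 3.5402, c* = (1−0.51)·3.5402 ≈ 1.7347.
Golden rule sets MPK = n+g+δ: 0.42·k^(0.42−1) = 0.089, so k_gold = (0.42/0.089)^(1/0.58) ≈ 14.5153.
y_gold = 14.5153^0.42 ≈ 3.0759, c_gold = y_gold − 0.089·k_gold ≈ 1.7840.
Gain: Δc = 1.7840 − 1.7347 ≈ 0.0493.

Δc ≈ 0.0493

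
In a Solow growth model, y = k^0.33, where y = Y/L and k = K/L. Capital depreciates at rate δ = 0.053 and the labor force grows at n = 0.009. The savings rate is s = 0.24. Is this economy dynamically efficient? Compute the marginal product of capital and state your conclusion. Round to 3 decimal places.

Break-even investment rate: n + δ = 0.009 + 0.053 = 0.062.
Steady-state k*: s·k^0.33 = 0.062·k gives k* = (0.24/0.062)^(1/0.67) ≈ 7.5395.
MPK = 0.33·7.5395^(-0.67) ≈ 0.0853.
MPK > n+δ = 0.062, so the economy is dynamically efficient (under-saving).

dynamically efficient; MPK ≈ 0.085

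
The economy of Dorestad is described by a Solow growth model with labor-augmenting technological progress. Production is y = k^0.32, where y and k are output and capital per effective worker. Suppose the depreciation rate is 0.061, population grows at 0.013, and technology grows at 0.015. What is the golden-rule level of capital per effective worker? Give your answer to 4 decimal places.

k_gold ≈ 6.5659

n + g + δ = 0.013 + 0.015 + 0.061 = 0.089.
Golden rule sets MPK = n+g+δ: 0.32·k^(0.32−1) = 0.089, so k_gold = (0.32/0.089)^(1/0.68) ≈ 6.5659.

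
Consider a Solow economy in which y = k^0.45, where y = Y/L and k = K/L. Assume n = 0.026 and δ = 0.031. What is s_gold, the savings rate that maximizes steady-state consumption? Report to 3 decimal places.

s_gold = 0.450

n + δ = 0.026 + 0.031 = 0.057.
At the golden rule MPK = n+δ, and in any Cobb-Douglas steady state s = (n+δ)·k/y = MPK·k/y = capital's share 0.45.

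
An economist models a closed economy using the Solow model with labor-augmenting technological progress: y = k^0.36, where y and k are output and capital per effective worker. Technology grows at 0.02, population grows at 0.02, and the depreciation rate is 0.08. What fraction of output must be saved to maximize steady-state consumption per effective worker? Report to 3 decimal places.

s_gold = 0.360

Capital per effective worker breaks even when investment replaces (n + g + δ)·k; here n + g + δ = 0.12.
At the golden rule MPK = n+g+δ, and in any Cobb-Douglas steady state s = (n+g+δ)·k/y = MPK·k/y = capital's share 0.36.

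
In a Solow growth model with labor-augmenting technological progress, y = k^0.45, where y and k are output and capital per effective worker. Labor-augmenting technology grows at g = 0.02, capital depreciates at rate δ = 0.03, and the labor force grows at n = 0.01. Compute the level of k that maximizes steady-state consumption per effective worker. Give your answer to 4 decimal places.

n + g + δ = 0.01 + 0.02 + 0.03 = 0.06.
At the golden rule the marginal product of capital equals n+g+δ: 0.45·k^(0.45−1) = 0.06. Solving, k_gold = (0.45/0.06)^(1/0.55) ≈ 38.9960.

k_gold ≈ 38.9960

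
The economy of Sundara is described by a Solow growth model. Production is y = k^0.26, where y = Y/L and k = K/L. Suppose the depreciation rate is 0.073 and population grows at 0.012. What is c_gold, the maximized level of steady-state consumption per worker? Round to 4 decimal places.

n + δ = 0.012 + 0.073 = 0.085.
At the golden rule the marginal product of capital equals n+δ: 0.26·k^(0.26−1) = 0.085. Solving, k_gold = (0.26/0.085)^(1/0.74) ≈ 4.5306.
y_gold = 4.5306^0.26 ≈ 1.4812.
c_gold = y_gold − (n+δ)·k_gold = 1.4812 − 0.085·4.5306 ≈ 1.0961.

c_gold ≈ 1.0961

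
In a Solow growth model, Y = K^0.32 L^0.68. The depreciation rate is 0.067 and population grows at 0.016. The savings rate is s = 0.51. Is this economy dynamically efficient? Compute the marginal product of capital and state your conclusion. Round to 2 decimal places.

dynamically inefficient; MPK ≈ 0.05

Break-even investment rate: n + δ = 0.016 + 0.067 = 0.083.
Steady-state k*: s·k^0.32 = 0.083·k gives k* = (0.51/0.083)^(1/0.68) ≈ 14.4393.
MPK = 0.32·14.4393^(-0.68) ≈ 0.0521.
MPK < n+δ = 0.083, so the economy is dynamically inefficient (over-saving).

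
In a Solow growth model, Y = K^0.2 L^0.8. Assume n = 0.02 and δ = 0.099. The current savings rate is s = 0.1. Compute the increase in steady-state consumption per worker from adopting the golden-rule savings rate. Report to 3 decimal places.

Δc ≈ 0.049

The effective depreciation rate is n + δ = 0.02 + 0.099 = 0.119.
Current steady state (s = 0.1): k* = (0.1/0.119)^(1/0.8) ≈ 0.8046, y* = 0.8046^0.2 ≈ 0.9574, c* = (1−0.1)·0.9574 ≈ 0.8617.
Maximizing c = f(k) − (n+δ)·k gives f'(k) = n+δ, i.e. 0.2·k^(0.2−1) = 0.119, so k_gold = (0.2/0.119)^(1/0.8) ≈ 1.9136.
y_gold = 1.9136^0.2 ≈ 1.1386, c_gold = y_gold − 0.119·k_gold ≈ 0.9109.
Gain: Δc = 0.9109 − 0.8617 ≈ 0.0492.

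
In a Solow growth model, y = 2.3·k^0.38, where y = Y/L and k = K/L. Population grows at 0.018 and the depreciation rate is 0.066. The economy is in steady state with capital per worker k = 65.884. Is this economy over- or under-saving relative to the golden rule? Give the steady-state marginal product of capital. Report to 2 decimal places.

n + δ = 0.018 + 0.066 = 0.084.
MPK = 0.38·2.3·k^(0.38−1) = 0.38·2.3·65.884^(-0.62) ≈ 0.0651.
MPK < 0.084, so the economy is dynamically inefficient (over-saving).

over-saving; MPK ≈ 0.07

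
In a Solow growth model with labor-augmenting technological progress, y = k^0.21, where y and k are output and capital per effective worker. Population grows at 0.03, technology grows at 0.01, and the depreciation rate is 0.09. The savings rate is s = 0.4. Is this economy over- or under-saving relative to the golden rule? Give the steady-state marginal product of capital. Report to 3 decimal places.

over-saving; MPK ≈ 0.068

The effective depreciation rate is n + g + δ = 0.03 + 0.01 + 0.09 = 0.13.
Steady-state k*: s·k^0.21 = 0.13·k gives k* = (0.4/0.13)^(1/0.79) ≈ 4.1483.
MPK = 0.21·4.1483^(-0.79) ≈ 0.0683.
MPK < n+g+δ = 0.13, so the economy is dynamically inefficient (over-saving).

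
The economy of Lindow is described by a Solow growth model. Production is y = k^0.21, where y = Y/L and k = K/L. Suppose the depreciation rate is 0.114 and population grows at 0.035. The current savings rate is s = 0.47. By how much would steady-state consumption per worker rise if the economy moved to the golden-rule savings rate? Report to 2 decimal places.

Δc ≈ 0.15

n + δ = 0.035 + 0.114 = 0.149.
Current steady state (s = 0.47): k* = (0.47/0.149)^(1/0.79) ≈ 4.2809, y* = 4.2809^0.21 ≈ 1.3571, c* = (1−0.47)·1.3571 ≈ 0.7193.
Golden rule sets MPK = n+δ: 0.21·k^(0.21−1) = 0.149, so k_gold = (0.21/0.149)^(1/0.79) ≈ 1.5440.
y_gold = 1.5440^0.21 ≈ 1.0955, c_gold = y_gold − 0.149·k_gold ≈ 0.8655.
Gain: Δc = 0.8655 − 0.7193 ≈ 0.1462.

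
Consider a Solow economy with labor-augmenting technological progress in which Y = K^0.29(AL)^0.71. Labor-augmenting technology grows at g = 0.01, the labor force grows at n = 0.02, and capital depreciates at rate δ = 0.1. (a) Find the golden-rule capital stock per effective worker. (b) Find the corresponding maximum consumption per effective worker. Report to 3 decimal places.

Capital per effective worker breaks even when investment replaces (n + g + δ)·k; here n + g + δ = 0.13.
Maximizing c = f(k) − (n+g+δ)·k gives f'(k) = n+g+δ, i.e. 0.29·k^(0.29−1) = 0.13, so k_gold = (0.29/0.13)^(1/0.71) ≈ 3.0959.
y_gold = 3.0959^0.29 ≈ 1.3878; c_gold = y_gold − 0.13·k_gold ≈ 0.9853.

(a) k_gold ≈ 3.096; (b) c_gold ≈ 0.985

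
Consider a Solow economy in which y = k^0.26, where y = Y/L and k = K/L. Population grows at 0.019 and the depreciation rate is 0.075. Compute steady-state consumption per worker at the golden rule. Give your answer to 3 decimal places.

c_gold ≈ 1.058

n + δ = 0.019 + 0.075 = 0.094.
Maximizing c = f(k) − (n+δ)·k gives f'(k) = n+δ, i.e. 0.26·k^(0.26−1) = 0.094, so k_gold = (0.26/0.094)^(1/0.74) ≈ 3.9545.
y_gold = 3.9545^0.26 ≈ 1.4297.
c_gold = y_gold − (n+δ)·k_gold = 1.4297 − 0.094·3.9545 ≈ 1.0580.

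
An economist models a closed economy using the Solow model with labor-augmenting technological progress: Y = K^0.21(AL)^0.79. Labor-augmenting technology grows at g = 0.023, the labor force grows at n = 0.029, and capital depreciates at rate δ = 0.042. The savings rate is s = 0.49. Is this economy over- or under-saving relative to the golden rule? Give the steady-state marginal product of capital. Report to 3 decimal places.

n + g + δ = 0.029 + 0.023 + 0.042 = 0.094.
Steady-state k*: s·k^0.21 = 0.094·k gives k* = (0.49/0.094)^(1/0.79) ≈ 8.0850.
MPK = 0.21·8.0850^(-0.79) ≈ 0.0403.
MPK < n+g+δ = 0.094, so the economy is dynamically inefficient (over-saving).

over-saving; MPK ≈ 0.040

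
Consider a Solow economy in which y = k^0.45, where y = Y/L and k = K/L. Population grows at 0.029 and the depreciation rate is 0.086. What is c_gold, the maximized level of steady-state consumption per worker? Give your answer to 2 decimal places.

c_gold ≈ 1.68

n + δ = 0.029 + 0.086 = 0.115.
Golden rule sets MPK = n+δ: 0.45·k^(0.45−1) = 0.115, so k_gold = (0.45/0.115)^(1/0.55) ≈ 11.9481.
y_gold = 11.9481^0.45 ≈ 3.0534.
c_gold = y_gold − (n+δ)·k_gold = 3.0534 − 0.115·11.9481 ≈ 1.6794.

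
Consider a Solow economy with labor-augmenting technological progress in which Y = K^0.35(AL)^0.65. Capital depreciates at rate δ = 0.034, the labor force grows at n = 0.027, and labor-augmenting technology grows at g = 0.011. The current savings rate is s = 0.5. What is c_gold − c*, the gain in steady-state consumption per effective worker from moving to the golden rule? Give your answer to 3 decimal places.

Δc ≈ 0.103

n + g + δ = 0.027 + 0.011 + 0.034 = 0.072.
Current steady state (s = 0.5): k* = (0.5/0.072)^(1/0.65) ≈ 19.7164, y* = 19.7164^0.35 ≈ 2.8392, c* = (1−0.5)·2.8392 ≈ 1.4196.
Setting f'(k) = n+g+δ gives 0.35·k^(0.35−1) = 0.072, hence k_gold = (0.35/0.072)^(1/0.65) ≈ 11.3898.
y_gold = 11.3898^0.35 ≈ 2.3430, c_gold = y_gold − 0.072·k_gold ≈ 1.5230.
Gain: Δc = 1.5230 − 1.4196 ≈ 0.1034.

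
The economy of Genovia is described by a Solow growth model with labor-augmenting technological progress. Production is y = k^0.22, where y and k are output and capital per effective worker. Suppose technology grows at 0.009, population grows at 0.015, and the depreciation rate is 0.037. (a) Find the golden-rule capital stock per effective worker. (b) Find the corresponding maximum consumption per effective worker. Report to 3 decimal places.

(a) k_gold ≈ 5.179; (b) c_gold ≈ 1.120

The effective depreciation rate is n + g + δ = 0.015 + 0.009 + 0.037 = 0.061.
At the golden rule the marginal product of capital equals n+g+δ: 0.22·k^(0.22−1) = 0.061. Solving, k_gold = (0.22/0.061)^(1/0.78) ≈ 5.1787.
y_gold = 5.1787^0.22 ≈ 1.4359; c_gold = y_gold − 0.061·k_gold ≈ 1.1200.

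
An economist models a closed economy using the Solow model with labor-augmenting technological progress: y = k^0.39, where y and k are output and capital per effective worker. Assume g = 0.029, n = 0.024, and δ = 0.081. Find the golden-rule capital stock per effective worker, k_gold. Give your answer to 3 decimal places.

k_gold ≈ 5.762

Capital per effective worker breaks even when investment replaces (n + g + δ)·k; here n + g + δ = 0.134.
At the golden rule the marginal product of capital equals n+g+δ: 0.39·k^(0.39−1) = 0.134. Solving, k_gold = (0.39/0.134)^(1/0.61) ≈ 5.7622.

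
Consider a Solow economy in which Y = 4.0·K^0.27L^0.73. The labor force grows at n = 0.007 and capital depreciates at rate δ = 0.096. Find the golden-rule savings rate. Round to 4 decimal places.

s_gold = 0.2700

n + δ = 0.007 + 0.096 = 0.103.
At the golden rule MPK = n+δ, and in any Cobb-Douglas steady state s = (n+δ)·k/y = MPK·k/y = capital's share 0.27.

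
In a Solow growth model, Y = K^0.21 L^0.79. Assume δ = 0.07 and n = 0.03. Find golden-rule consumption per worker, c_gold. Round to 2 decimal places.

c_gold ≈ 0.96

Break-even investment rate: n + δ = 0.03 + 0.07 = 0.1.
At the golden rule the marginal product of capital equals n+δ: 0.21·k^(0.21−1) = 0.1. Solving, k_gold = (0.21/0.1)^(1/0.79) ≈ 2.5578.
y_gold = 2.5578^0.21 ≈ 1.2180.
c_gold = y_gold − (n+δ)·k_gold = 1.2180 − 0.1·2.5578 ≈ 0.9622.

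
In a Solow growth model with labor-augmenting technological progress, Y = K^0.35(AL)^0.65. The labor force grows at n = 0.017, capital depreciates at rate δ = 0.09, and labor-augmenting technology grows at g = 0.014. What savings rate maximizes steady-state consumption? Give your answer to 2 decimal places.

Capital per effective worker breaks even when investment replaces (n + g + δ)·k; here n + g + δ = 0.121.
At the golden rule MPK = n+g+δ, and in any Cobb-Douglas steady state s = (n+g+δ)·k/y = MPK·k/y = capital's share 0.35.

s_gold = 0.35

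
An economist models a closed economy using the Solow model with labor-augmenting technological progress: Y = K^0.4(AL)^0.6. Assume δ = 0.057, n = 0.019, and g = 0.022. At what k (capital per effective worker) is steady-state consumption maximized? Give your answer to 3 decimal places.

Break-even investment rate: n + g + δ = 0.019 + 0.022 + 0.057 = 0.098.
At the golden rule the marginal product of capital equals n+g+δ: 0.4·k^(0.4−1) = 0.098. Solving, k_gold = (0.4/0.098)^(1/0.6) ≈ 10.4245.

k_gold ≈ 10.425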